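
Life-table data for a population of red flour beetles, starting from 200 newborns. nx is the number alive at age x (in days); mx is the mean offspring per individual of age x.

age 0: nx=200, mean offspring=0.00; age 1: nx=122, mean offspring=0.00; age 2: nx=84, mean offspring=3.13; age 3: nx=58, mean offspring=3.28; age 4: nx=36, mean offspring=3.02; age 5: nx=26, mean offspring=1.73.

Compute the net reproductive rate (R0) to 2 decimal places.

3.03

lx = nx/n0 = nx/200: 1, 0.61, 0.42, 0.29, 0.18, 0.13
lx·mx by age: 0, 0, 1.3146, 0.9512, 0.5436, 0.2249
R0 = Σ lx·mx = 3.0343 → 3.03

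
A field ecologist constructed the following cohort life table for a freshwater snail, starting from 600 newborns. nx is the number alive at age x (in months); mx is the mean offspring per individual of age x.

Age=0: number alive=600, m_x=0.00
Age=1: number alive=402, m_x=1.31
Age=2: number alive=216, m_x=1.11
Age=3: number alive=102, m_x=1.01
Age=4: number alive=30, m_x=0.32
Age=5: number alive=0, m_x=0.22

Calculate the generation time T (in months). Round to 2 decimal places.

1.54

lx = nx/n0 = nx/600: 1, 0.67, 0.36, 0.17, 0.05, 0
lx·mx: 0, 0.8777, 0.3996, 0.1717, 0.016, 0 → R0 = 1.465
x·lx·mx: 0, 0.8777, 0.7992, 0.5151, 0.064, 0 → Σ = 2.256
T = 2.256 / 1.465 = 1.539932… → 1.54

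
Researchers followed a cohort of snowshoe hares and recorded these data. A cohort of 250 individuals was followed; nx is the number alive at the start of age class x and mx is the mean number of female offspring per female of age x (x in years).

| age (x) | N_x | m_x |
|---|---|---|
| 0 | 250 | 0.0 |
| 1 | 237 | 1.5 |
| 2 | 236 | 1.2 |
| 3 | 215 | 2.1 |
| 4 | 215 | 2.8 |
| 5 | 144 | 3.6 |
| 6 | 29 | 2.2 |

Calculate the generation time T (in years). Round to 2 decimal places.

lx = nx/n0 = nx/250: 1, 0.948, 0.944, 0.86, 0.86, 0.576, 0.116
lx·mx: 0, 1.422, 1.1328, 1.806, 2.408, 2.0736, 0.2552 → R0 = 9.0976
x·lx·mx: 0, 1.422, 2.2656, 5.418, 9.632, 10.368, 1.5312 → Σ = 30.6368
T = 30.6368 / 9.0976 = 3.367569… → 3.37

3.37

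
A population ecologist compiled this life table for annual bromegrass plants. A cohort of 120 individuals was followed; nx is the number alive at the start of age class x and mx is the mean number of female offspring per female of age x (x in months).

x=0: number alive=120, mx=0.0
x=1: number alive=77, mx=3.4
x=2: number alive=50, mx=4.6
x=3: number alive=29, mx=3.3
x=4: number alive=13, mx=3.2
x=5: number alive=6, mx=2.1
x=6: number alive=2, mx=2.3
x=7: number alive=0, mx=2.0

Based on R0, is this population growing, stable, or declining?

growing

lx = nx/n0 = nx/120: 1, 0.64167…, 0.41667…, 0.24167…, 0.10833…, 0.05, 0.01667…, 0
R0 = Σ lx·mx = 0 + 2.181667… + 1.916667… + 0.7975… + 0.346667… + 0.105 + 0.038333… + 0 = 5.385833…
R0 > 1, so the population is growing.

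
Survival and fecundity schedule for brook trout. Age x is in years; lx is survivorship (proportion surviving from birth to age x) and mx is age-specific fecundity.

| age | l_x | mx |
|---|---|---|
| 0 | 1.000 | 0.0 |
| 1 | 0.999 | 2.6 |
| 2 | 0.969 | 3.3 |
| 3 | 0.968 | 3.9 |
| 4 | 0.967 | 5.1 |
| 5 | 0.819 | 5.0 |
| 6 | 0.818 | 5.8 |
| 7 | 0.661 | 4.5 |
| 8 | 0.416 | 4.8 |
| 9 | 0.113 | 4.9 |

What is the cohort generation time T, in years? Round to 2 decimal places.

4.53

lx·mx: 0, 2.5974, 3.1977, 3.7752, 4.9317, 4.095, 4.7444, 2.9745, 1.9968, 0.5537 → R0 = 28.8664
x·lx·mx: 0, 2.5974, 6.3954, 11.3256, 19.7268, 20.475, 28.4664, 20.8215, 15.9744, 4.9833 → Σ = 130.7658
T = 130.7658 / 28.8664 = 4.530035… → 4.53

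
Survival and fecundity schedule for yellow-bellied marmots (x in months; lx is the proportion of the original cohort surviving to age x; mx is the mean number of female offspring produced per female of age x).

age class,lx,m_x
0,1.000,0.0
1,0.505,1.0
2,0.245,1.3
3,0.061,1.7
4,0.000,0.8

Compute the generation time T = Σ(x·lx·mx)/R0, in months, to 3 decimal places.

lx·mx: 0, 0.505, 0.3185, 0.1037, 0 → R0 = 0.9272
x·lx·mx: 0, 0.505, 0.637, 0.3111, 0 → Σ = 1.4531
T = 1.4531 / 0.9272 = 1.567192… → 1.567

1.567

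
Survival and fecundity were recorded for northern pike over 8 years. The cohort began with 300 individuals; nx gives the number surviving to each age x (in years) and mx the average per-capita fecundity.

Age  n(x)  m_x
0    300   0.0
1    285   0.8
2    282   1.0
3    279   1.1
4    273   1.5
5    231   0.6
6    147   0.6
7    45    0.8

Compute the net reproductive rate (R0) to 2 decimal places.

lx = nx/n0 = nx/300: 1, 0.95, 0.94, 0.93, 0.91, 0.77, 0.49, 0.15
lx·mx by age: 0, 0.76, 0.94, 1.023, 1.365, 0.462, 0.294, 0.12
R0 = Σ lx·mx = 4.964 → 4.96

4.96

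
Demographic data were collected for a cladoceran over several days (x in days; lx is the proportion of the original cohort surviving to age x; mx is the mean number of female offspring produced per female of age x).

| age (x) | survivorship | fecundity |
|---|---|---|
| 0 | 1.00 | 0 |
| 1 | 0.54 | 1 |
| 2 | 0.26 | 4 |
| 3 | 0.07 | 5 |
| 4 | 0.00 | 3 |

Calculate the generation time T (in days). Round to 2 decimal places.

lx·mx: 0, 0.54, 1.04, 0.35, 0 → R0 = 1.93
x·lx·mx: 0, 0.54, 2.08, 1.05, 0 → Σ = 3.67
T = 3.67 / 1.93 = 1.901554… → 1.90

1.90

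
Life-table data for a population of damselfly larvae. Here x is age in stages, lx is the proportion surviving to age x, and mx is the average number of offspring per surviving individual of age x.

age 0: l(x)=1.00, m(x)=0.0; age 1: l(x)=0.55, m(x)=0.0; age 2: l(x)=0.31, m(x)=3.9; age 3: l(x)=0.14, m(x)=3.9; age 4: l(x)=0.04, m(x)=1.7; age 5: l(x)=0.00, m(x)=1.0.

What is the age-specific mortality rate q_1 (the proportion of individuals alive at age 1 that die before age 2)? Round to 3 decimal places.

q_1 = (l_1 − l_2) / l_1 = (0.55 − 0.31) / 0.55
     = 0.24 / 0.55 = 0.436364… → 0.436

0.436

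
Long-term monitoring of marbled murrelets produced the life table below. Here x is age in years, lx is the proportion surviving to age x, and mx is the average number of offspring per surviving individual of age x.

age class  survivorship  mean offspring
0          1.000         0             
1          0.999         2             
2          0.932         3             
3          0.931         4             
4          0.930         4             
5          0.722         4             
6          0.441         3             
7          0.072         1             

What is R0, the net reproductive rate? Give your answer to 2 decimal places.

lx·mx by age: 0, 1.998, 2.796, 3.724, 3.72, 2.888, 1.323, 0.072
R0 = Σ lx·mx = 16.521 → 16.52

16.52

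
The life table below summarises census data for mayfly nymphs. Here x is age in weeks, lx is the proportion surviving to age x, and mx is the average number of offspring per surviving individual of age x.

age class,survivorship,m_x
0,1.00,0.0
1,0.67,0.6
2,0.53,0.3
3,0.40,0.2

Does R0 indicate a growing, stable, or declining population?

declining

R0 = Σ lx·mx = 0 + 0.402 + 0.159 + 0.08 = 0.641
R0 < 1, so the population is declining.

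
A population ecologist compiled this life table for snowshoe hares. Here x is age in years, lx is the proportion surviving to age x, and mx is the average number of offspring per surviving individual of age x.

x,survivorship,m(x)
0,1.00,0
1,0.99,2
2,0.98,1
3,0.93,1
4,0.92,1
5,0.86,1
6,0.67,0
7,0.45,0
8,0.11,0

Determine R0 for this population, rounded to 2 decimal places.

lx·mx by age: 0, 1.98, 0.98, 0.93, 0.92, 0.86, 0, 0, 0
R0 = Σ lx·mx = 5.67 → 5.67

5.67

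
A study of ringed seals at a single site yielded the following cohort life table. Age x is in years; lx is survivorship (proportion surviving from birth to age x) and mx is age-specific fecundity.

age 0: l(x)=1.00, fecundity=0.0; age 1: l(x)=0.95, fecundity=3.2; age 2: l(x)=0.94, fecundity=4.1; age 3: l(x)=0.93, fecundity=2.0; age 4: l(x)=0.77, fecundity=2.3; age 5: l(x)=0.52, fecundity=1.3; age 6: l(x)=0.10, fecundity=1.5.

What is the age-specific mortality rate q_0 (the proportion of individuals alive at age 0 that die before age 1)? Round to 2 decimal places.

q_0 = (l_0 − l_1) / l_0 = (1 − 0.95) / 1
     = 0.05 / 1 = 0.05 → 0.05

0.05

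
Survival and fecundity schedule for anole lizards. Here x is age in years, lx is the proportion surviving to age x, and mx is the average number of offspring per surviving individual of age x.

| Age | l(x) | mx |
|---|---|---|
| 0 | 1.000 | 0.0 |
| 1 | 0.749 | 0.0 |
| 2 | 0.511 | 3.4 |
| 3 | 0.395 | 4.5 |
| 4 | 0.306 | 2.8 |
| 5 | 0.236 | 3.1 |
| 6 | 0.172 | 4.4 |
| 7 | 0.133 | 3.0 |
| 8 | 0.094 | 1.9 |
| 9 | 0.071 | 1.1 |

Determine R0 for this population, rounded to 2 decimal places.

6.52

lx·mx by age: 0, 0, 1.7374, 1.7775, 0.8568, 0.7316, 0.7568, 0.399, 0.1786, 0.0781
R0 = Σ lx·mx = 6.5158 → 6.52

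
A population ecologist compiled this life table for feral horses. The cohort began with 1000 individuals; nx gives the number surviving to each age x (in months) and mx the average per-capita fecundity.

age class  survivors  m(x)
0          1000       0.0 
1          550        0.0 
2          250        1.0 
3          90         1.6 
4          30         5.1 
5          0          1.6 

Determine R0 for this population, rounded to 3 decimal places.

0.547

lx = nx/n0 = nx/1000: 1, 0.55, 0.25, 0.09, 0.03, 0
lx·mx by age: 0, 0, 0.25, 0.144, 0.153, 0
R0 = Σ lx·mx = 0.547 → 0.547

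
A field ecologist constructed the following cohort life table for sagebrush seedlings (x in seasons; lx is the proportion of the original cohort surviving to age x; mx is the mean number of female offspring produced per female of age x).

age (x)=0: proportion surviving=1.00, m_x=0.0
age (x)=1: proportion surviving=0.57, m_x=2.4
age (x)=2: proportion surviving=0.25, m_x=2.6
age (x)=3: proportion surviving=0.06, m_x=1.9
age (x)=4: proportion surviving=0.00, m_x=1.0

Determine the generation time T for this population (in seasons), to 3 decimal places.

1.412

lx·mx: 0, 1.368, 0.65, 0.114, 0 → R0 = 2.132
x·lx·mx: 0, 1.368, 1.3, 0.342, 0 → Σ = 3.01
T = 3.01 / 2.132 = 1.41182… → 1.412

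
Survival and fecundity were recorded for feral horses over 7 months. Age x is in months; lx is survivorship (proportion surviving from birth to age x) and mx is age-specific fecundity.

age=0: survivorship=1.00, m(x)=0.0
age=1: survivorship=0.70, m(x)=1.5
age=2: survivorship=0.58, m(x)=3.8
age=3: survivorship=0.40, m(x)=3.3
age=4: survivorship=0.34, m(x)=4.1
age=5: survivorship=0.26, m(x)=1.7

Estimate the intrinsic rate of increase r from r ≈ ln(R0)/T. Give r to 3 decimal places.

0.692

R0 = Σ lx·mx = 0 + 1.05 + 2.204 + 1.32 + 1.394 + 0.442 = 6.41
Σ x·lx·mx = 17.204; T = 17.204/6.41 = 2.68393…
r ≈ ln(R0)/T = ln(6.41)/2.68393… = 0.69222… → 0.692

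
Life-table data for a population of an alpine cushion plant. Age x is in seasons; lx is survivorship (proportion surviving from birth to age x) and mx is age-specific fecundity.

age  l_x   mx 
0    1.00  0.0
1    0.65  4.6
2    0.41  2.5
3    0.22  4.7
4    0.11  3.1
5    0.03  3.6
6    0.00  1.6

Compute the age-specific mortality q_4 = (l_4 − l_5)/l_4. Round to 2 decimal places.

0.73

q_4 = (l_4 − l_5) / l_4 = (0.11 − 0.03) / 0.11
     = 0.08 / 0.11 = 0.727273… → 0.73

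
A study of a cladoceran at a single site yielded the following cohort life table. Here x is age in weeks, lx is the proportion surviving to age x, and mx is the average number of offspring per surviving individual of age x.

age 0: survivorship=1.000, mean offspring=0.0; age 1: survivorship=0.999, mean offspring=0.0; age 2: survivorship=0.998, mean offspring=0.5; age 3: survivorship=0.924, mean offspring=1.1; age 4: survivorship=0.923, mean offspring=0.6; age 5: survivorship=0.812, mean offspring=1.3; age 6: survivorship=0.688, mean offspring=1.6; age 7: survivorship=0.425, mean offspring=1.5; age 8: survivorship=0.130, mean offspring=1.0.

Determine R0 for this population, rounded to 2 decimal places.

4.99

lx·mx by age: 0, 0, 0.499, 1.0164, 0.5538, 1.0556, 1.1008, 0.6375, 0.13
R0 = Σ lx·mx = 4.9931 → 4.99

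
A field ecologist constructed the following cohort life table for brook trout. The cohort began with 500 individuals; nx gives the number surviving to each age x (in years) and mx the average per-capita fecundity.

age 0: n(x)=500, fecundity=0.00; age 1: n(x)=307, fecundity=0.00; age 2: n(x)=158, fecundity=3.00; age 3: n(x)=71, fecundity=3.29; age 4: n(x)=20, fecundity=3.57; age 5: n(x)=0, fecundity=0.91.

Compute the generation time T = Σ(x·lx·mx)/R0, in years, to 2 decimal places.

2.48

lx = nx/n0 = nx/500: 1, 0.614, 0.316, 0.142, 0.04, 0
lx·mx: 0, 0, 0.948, 0.46718, 0.1428, 0 → R0 = 1.55798
x·lx·mx: 0, 0, 1.896, 1.40154, 0.5712, 0 → Σ = 3.86874
T = 3.86874 / 1.55798 = 2.483177… → 2.48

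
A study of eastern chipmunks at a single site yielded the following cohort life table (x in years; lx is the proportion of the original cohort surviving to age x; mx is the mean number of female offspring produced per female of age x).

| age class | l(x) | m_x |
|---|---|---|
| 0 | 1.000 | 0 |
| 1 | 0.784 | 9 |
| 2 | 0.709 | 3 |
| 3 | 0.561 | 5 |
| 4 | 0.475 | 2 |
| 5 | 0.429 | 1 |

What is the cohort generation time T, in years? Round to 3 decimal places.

1.920

lx·mx: 0, 7.056, 2.127, 2.805, 0.95, 0.429 → R0 = 13.367
x·lx·mx: 0, 7.056, 4.254, 8.415, 3.8, 2.145 → Σ = 25.67
T = 25.67 / 13.367 = 1.920401… → 1.920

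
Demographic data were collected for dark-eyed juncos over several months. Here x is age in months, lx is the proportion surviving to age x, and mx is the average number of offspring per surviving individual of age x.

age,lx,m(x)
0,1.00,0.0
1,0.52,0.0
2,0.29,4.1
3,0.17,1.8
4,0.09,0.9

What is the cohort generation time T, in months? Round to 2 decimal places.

2.30

lx·mx: 0, 0, 1.189, 0.306, 0.081 → R0 = 1.576
x·lx·mx: 0, 0, 2.378, 0.918, 0.324 → Σ = 3.62
T = 3.62 / 1.576 = 2.296954… → 2.30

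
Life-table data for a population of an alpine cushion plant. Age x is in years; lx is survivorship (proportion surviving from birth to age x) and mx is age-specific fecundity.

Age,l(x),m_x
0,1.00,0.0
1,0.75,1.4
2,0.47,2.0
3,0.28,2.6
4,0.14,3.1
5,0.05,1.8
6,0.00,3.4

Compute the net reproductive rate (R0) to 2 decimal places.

lx·mx by age: 0, 1.05, 0.94, 0.728, 0.434, 0.09, 0
R0 = Σ lx·mx = 3.242 → 3.24

3.24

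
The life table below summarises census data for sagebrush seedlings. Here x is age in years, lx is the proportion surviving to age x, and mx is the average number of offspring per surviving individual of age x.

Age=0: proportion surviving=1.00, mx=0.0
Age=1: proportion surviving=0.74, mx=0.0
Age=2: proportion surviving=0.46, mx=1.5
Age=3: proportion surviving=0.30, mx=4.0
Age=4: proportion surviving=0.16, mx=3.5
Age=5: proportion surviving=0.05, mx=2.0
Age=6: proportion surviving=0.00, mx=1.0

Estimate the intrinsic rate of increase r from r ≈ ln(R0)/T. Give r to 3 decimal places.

0.309

R0 = Σ lx·mx = 0 + 0 + 0.69 + 1.2 + 0.56 + 0.1 + 0 = 2.55
Σ x·lx·mx = 7.72; T = 7.72/2.55 = 3.02745…
r ≈ ln(R0)/T = ln(2.55)/3.02745… = 0.3092… → 0.309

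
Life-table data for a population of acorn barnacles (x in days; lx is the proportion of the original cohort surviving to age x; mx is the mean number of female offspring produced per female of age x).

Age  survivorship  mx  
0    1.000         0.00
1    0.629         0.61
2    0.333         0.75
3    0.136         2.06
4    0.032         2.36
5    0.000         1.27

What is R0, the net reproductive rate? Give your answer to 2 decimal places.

lx·mx by age: 0, 0.38369, 0.24975, 0.28016, 0.07552, 0
R0 = Σ lx·mx = 0.98912 → 0.99

0.99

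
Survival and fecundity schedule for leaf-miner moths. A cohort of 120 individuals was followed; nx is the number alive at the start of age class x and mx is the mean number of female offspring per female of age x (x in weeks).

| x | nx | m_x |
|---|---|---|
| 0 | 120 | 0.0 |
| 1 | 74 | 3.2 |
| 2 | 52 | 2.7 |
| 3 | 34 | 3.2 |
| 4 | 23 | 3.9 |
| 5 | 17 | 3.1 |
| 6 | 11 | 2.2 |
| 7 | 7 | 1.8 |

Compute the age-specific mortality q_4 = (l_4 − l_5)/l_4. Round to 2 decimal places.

lx = nx/n0 = nx/120: 1, 0.61667…, 0.43333…, 0.28333…, 0.19167…, 0.14167…, 0.09167…, 0.05833…
q_4 = (l_4 − l_5) / l_4 = (0.191667… − 0.141667…) / 0.191667…
     = 0.05… / 0.191667… = 0.26087… → 0.26

0.26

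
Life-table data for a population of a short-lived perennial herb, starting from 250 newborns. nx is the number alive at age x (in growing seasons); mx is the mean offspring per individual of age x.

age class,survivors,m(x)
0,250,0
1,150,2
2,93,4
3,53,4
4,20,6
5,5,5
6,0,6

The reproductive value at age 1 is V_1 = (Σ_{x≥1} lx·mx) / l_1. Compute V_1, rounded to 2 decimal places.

lx = nx/n0 = nx/250: 1, 0.6, 0.372, 0.212, 0.08, 0.02, 0
lx·mx for x ≥ 1: 1.2, 1.488, 0.848, 0.48, 0.1, 0 → sum = 4.116
V_1 = 4.116 / l_1 = 4.116 / 0.6 = 6.86 → 6.86

6.86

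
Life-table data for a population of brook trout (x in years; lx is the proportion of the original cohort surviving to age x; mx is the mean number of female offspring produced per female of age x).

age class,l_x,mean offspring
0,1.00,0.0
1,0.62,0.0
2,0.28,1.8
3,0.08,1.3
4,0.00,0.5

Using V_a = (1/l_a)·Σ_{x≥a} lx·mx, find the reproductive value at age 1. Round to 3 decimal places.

lx·mx for x ≥ 1: 0, 0.504, 0.104, 0 → sum = 0.608
V_1 = 0.608 / l_1 = 0.608 / 0.62 = 0.980645… → 0.981

0.981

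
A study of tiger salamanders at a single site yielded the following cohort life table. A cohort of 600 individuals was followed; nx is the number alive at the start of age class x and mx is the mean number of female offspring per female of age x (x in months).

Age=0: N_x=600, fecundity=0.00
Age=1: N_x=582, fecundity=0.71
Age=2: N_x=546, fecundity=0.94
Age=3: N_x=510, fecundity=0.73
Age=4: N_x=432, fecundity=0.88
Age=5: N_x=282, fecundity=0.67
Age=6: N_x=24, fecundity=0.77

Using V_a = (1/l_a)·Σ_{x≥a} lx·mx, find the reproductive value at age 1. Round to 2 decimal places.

lx = nx/n0 = nx/600: 1, 0.97, 0.91, 0.85, 0.72, 0.47, 0.04
lx·mx for x ≥ 1: 0.6887, 0.8554, 0.6205, 0.6336, 0.3149, 0.0308 → sum = 3.1439
V_1 = 3.1439 / l_1 = 3.1439 / 0.97 = 3.241134… → 3.24

3.24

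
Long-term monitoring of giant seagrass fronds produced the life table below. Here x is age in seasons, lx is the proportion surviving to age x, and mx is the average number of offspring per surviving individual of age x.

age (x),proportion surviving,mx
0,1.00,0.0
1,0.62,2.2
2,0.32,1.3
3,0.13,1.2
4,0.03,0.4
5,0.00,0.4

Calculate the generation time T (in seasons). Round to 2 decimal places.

lx·mx: 0, 1.364, 0.416, 0.156, 0.012, 0 → R0 = 1.948
x·lx·mx: 0, 1.364, 0.832, 0.468, 0.048, 0 → Σ = 2.712
T = 2.712 / 1.948 = 1.392197… → 1.39

1.39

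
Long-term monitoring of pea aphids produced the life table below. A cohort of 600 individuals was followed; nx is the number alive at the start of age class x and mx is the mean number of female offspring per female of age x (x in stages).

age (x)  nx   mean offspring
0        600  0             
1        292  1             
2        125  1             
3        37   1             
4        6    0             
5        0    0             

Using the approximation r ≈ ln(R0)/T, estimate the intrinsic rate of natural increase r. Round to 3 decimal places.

lx = nx/n0 = nx/600: 1, 0.48667…, 0.20833…, 0.06167…, 0.01, 0
R0 = Σ lx·mx = 0 + 0.48667… + 0.20833… + 0.06167… + 0 + 0 = 0.756667…
Σ x·lx·mx = 1.088333…; T = 1.088333…/0.756667… = 1.43833…
r ≈ ln(R0)/T = ln(0.756667…)/1.43833… = -0.19386… → -0.194

-0.194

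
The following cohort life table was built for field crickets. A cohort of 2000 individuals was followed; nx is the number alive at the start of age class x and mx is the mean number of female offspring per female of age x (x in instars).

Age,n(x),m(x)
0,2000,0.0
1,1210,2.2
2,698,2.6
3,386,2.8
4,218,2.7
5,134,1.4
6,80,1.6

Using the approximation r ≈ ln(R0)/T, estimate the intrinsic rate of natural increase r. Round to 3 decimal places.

0.557

lx = nx/n0 = nx/2000: 1, 0.605, 0.349, 0.193, 0.109, 0.067, 0.04
R0 = Σ lx·mx = 0 + 1.331 + 0.9074 + 0.5404 + 0.2943 + 0.0938 + 0.064 = 3.2309
Σ x·lx·mx = 6.7972; T = 6.7972/3.2309 = 2.10381…
r ≈ ln(R0)/T = ln(3.2309)/2.10381… = 0.55745… → 0.557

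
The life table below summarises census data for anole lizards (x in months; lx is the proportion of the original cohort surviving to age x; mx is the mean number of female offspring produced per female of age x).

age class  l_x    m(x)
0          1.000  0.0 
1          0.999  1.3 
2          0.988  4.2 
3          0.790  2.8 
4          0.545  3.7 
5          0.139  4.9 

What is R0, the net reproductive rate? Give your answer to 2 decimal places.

10.36

lx·mx by age: 0, 1.2987, 4.1496, 2.212, 2.0165, 0.6811
R0 = Σ lx·mx = 10.3579 → 10.36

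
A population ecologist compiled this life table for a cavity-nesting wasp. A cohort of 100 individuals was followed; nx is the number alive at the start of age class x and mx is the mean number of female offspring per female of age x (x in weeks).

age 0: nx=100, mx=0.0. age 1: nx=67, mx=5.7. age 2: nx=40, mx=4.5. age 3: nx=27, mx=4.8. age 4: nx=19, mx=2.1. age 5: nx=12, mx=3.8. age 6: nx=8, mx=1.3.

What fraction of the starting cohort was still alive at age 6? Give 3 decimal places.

0.080

l_6 = n_6/n_0 = 8/100 = 0.08 → 0.080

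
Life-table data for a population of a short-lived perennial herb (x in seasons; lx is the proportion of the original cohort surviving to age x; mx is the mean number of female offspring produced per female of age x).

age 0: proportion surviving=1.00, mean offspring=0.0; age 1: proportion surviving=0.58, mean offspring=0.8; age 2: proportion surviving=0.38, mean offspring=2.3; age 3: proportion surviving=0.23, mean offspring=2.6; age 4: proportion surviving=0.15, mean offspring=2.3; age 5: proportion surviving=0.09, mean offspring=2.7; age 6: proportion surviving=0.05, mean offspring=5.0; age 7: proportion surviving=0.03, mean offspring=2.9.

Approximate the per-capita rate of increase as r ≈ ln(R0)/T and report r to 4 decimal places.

0.3453

R0 = Σ lx·mx = 0 + 0.464 + 0.874 + 0.598 + 0.345 + 0.243 + 0.25 + 0.087 = 2.861
Σ x·lx·mx = 8.71; T = 8.71/2.861 = 3.04439…
r ≈ ln(R0)/T = ln(2.861)/3.04439… = 0.345281… → 0.3453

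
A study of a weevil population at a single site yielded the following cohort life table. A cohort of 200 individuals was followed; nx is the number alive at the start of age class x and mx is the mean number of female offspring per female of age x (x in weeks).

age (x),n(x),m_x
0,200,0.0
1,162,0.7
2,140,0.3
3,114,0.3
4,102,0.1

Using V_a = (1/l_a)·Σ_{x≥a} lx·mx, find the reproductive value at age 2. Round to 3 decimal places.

lx = nx/n0 = nx/200: 1, 0.81, 0.7, 0.57, 0.51
lx·mx for x ≥ 2: 0.21, 0.171, 0.051 → sum = 0.432
V_2 = 0.432 / l_2 = 0.432 / 0.7 = 0.617143… → 0.617

0.617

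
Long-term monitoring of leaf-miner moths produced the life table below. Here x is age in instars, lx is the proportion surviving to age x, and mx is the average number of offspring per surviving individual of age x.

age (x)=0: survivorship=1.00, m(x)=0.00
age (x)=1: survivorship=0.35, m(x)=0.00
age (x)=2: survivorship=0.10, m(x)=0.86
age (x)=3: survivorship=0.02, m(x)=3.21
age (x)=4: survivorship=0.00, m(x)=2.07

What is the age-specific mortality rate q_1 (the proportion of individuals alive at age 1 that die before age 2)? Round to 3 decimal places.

q_1 = (l_1 − l_2) / l_1 = (0.35 − 0.1) / 0.35
     = 0.25 / 0.35 = 0.714286… → 0.714

0.714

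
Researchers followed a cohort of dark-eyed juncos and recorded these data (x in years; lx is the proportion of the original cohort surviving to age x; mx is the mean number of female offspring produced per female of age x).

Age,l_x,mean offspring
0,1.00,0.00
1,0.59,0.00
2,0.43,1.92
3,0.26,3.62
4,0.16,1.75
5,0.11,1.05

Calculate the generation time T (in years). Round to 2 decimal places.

2.85

lx·mx: 0, 0, 0.8256, 0.9412, 0.28, 0.1155 → R0 = 2.1623
x·lx·mx: 0, 0, 1.6512, 2.8236, 1.12, 0.5775 → Σ = 6.1723
T = 6.1723 / 2.1623 = 2.854507… → 2.85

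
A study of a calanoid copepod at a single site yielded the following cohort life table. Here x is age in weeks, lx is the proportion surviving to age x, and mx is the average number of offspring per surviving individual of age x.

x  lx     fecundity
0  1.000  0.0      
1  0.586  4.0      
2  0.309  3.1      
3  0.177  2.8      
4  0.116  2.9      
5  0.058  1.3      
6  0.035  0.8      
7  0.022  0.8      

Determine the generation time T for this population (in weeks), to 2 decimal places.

lx·mx: 0, 2.344, 0.9579, 0.4956, 0.3364, 0.0754, 0.028, 0.0176 → R0 = 4.2549
x·lx·mx: 0, 2.344, 1.9158, 1.4868, 1.3456, 0.377, 0.168, 0.1232 → Σ = 7.7604
T = 7.7604 / 4.2549 = 1.823874… → 1.82

1.82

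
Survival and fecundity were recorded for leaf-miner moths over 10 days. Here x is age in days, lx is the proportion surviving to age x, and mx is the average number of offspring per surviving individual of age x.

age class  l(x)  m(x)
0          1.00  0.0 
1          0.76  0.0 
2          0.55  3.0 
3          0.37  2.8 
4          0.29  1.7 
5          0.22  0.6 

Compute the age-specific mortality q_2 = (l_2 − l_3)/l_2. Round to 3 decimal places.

q_2 = (l_2 − l_3) / l_2 = (0.55 − 0.37) / 0.55
     = 0.18 / 0.55 = 0.327273… → 0.327

0.327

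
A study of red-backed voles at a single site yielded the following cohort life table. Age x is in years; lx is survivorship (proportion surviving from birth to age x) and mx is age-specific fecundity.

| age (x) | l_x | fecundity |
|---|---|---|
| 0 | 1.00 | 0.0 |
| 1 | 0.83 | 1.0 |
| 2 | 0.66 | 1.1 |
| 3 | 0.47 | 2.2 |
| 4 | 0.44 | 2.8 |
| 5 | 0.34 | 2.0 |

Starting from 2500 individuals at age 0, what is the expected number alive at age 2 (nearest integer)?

Expected survivors = N0 · l_2 = 2500 × 0.66 = 1650 → 1650

1650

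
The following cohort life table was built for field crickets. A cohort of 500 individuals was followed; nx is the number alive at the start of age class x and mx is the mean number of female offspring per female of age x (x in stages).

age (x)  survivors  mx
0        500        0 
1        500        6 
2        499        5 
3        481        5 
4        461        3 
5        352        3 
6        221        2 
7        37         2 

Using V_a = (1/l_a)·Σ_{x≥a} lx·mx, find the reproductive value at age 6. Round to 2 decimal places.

lx = nx/n0 = nx/500: 1, 1, 0.998, 0.962, 0.922, 0.704, 0.442, 0.074
lx·mx for x ≥ 6: 0.884, 0.148 → sum = 1.032
V_6 = 1.032 / l_6 = 1.032 / 0.442 = 2.334842… → 2.33

2.33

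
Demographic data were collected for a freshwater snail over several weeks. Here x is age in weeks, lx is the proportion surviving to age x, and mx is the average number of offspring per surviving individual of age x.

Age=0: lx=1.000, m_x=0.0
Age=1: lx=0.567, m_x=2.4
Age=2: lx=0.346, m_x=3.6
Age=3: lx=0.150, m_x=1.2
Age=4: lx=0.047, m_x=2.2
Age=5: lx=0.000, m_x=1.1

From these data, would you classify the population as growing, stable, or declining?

R0 = Σ lx·mx = 0 + 1.3608 + 1.2456 + 0.18 + 0.1034 + 0 = 2.8898
R0 > 1, so the population is growing.

growing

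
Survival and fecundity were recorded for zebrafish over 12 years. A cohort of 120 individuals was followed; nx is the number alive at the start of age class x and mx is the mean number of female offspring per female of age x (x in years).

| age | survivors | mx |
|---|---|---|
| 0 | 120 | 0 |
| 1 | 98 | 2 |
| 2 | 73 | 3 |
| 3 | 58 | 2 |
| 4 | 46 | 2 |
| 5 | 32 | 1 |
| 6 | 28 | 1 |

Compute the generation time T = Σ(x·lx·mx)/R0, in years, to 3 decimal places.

lx = nx/n0 = nx/120: 1, 0.81667…, 0.60833…, 0.48333…, 0.38333…, 0.26667…, 0.23333…
lx·mx: 0, 1.633333…, 1.825…, 0.966667…, 0.766667…, 0.266667…, 0.233333… → R0 = 5.691667…
x·lx·mx: 0, 1.633333…, 3.65…, 2.9…, 3.066667…, 1.333333…, 1.4… → Σ = 13.983333…
T = 13.983333… / 5.691667… = 2.456808… → 2.457

2.457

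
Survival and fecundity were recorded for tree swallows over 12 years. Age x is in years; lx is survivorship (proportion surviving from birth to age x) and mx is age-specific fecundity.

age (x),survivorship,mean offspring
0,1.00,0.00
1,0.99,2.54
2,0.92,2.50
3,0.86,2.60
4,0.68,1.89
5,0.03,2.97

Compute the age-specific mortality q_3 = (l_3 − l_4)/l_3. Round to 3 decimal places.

q_3 = (l_3 − l_4) / l_3 = (0.86 − 0.68) / 0.86
     = 0.18 / 0.86 = 0.209302… → 0.209

0.209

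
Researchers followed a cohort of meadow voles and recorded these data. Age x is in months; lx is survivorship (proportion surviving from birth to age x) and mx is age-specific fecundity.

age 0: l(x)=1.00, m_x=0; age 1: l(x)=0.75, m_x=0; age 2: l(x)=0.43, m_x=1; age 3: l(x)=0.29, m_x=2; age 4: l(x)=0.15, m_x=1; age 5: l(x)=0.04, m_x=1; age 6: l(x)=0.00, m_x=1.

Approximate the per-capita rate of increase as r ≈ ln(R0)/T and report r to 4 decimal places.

0.0643

R0 = Σ lx·mx = 0 + 0 + 0.43 + 0.58 + 0.15 + 0.04 + 0 = 1.2
Σ x·lx·mx = 3.4; T = 3.4/1.2 = 2.83333…
r ≈ ln(R0)/T = ln(1.2)/2.83333… = 0.064349… → 0.0643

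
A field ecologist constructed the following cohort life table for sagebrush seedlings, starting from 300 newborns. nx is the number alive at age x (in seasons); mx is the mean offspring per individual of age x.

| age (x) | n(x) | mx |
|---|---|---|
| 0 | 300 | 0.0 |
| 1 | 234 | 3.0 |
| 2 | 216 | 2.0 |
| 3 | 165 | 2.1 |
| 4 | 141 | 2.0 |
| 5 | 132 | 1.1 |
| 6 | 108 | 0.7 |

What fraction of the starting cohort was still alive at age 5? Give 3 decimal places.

0.440

l_5 = n_5/n_0 = 132/300 = 0.44 → 0.440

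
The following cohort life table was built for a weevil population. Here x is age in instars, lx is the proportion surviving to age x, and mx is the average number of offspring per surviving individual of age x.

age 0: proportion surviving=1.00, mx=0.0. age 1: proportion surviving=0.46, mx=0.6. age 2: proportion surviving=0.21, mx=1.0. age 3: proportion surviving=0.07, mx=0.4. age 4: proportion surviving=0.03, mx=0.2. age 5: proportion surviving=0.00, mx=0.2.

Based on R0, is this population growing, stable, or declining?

declining

R0 = Σ lx·mx = 0 + 0.276 + 0.21 + 0.028 + 0.006 + 0 = 0.52
R0 < 1, so the population is declining.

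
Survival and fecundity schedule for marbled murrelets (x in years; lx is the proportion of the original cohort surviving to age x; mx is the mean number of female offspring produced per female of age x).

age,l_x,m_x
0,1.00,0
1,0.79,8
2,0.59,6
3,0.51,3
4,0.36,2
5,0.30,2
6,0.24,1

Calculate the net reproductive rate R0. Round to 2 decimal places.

12.95

lx·mx by age: 0, 6.32, 3.54, 1.53, 0.72, 0.6, 0.24
R0 = Σ lx·mx = 12.95 → 12.95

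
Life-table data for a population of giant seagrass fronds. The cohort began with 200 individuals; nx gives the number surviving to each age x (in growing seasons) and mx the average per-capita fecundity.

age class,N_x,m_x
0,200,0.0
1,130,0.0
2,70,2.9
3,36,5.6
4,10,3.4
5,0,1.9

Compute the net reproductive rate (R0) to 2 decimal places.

2.19

lx = nx/n0 = nx/200: 1, 0.65, 0.35, 0.18, 0.05, 0
lx·mx by age: 0, 0, 1.015, 1.008, 0.17, 0
R0 = Σ lx·mx = 2.193 → 2.19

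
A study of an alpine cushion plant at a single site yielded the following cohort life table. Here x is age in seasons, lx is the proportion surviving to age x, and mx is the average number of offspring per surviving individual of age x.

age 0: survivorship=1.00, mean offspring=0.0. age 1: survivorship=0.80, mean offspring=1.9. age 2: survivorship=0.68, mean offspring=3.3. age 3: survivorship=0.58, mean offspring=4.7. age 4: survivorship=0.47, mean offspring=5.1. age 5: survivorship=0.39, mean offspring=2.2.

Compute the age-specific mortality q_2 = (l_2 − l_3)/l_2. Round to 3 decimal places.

q_2 = (l_2 − l_3) / l_2 = (0.68 − 0.58) / 0.68
     = 0.1 / 0.68 = 0.147059… → 0.147

0.147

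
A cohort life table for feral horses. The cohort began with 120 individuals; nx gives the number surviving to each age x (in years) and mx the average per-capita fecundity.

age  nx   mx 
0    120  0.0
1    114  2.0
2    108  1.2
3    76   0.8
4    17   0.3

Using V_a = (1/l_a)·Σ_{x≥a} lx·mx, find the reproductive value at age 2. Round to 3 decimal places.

lx = nx/n0 = nx/120: 1, 0.95, 0.9, 0.63333…, 0.14167…
lx·mx for x ≥ 2: 1.08, 0.506667…, 0.0425… → sum = 1.629167…
V_2 = 1.629167… / l_2 = 1.629167… / 0.9 = 1.810185… → 1.810

1.810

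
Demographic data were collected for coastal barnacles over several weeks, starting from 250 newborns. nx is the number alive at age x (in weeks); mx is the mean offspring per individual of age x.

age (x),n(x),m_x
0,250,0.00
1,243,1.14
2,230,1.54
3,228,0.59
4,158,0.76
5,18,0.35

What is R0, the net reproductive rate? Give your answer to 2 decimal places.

lx = nx/n0 = nx/250: 1, 0.972, 0.92, 0.912, 0.632, 0.072
lx·mx by age: 0, 1.10808, 1.4168, 0.53808, 0.48032, 0.0252
R0 = Σ lx·mx = 3.56848 → 3.57

3.57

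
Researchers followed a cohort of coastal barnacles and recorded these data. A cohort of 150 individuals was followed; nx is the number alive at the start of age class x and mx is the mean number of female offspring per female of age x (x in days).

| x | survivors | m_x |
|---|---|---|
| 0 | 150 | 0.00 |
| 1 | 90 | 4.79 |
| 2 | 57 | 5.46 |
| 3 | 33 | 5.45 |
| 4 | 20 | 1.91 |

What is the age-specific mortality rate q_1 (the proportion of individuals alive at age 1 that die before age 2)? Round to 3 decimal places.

0.367

lx = nx/n0 = nx/150: 1, 0.6, 0.38, 0.22, 0.13333…
q_1 = (l_1 − l_2) / l_1 = (0.6 − 0.38) / 0.6
     = 0.22 / 0.6 = 0.366667… → 0.367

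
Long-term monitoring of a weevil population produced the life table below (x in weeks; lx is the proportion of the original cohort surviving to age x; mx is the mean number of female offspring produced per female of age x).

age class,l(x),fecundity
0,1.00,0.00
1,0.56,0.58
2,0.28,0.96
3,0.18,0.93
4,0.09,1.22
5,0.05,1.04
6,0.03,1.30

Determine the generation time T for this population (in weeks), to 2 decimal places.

2.39

lx·mx: 0, 0.3248, 0.2688, 0.1674, 0.1098, 0.052, 0.039 → R0 = 0.9618
x·lx·mx: 0, 0.3248, 0.5376, 0.5022, 0.4392, 0.26, 0.234 → Σ = 2.2978
T = 2.2978 / 0.9618 = 2.389062… → 2.39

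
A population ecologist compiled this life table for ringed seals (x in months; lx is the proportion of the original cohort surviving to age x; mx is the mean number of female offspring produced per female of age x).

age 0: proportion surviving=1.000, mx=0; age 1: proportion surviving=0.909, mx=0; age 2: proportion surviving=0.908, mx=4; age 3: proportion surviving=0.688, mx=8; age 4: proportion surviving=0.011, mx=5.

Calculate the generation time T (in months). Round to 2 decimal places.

2.61

lx·mx: 0, 0, 3.632, 5.504, 0.055 → R0 = 9.191
x·lx·mx: 0, 0, 7.264, 16.512, 0.22 → Σ = 23.996
T = 23.996 / 9.191 = 2.610815… → 2.61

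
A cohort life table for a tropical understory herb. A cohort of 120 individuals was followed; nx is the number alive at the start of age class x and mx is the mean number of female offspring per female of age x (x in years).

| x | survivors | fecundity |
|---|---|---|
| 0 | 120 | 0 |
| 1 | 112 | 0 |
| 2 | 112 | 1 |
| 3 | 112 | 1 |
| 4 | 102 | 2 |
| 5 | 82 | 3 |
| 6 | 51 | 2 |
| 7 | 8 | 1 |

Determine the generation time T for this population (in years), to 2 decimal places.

4.18

lx = nx/n0 = nx/120: 1, 0.93333…, 0.93333…, 0.93333…, 0.85, 0.68333…, 0.425, 0.06667…
lx·mx: 0, 0, 0.933333…, 0.933333…, 1.7, 2.05…, 0.85, 0.066667… → R0 = 6.533333…
x·lx·mx: 0, 0, 1.866667…, 2.8…, 6.8, 10.25…, 5.1, 0.466667… → Σ = 27.283333…
T = 27.283333… / 6.533333… = 4.17602… → 4.18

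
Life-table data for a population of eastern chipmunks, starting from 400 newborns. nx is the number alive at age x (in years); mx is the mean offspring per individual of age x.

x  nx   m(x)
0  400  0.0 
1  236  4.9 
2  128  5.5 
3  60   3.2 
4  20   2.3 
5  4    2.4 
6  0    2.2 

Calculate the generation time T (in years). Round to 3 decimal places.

lx = nx/n0 = nx/400: 1, 0.59, 0.32, 0.15, 0.05, 0.01, 0
lx·mx: 0, 2.891, 1.76, 0.48, 0.115, 0.024, 0 → R0 = 5.27
x·lx·mx: 0, 2.891, 3.52, 1.44, 0.46, 0.12, 0 → Σ = 8.431
T = 8.431 / 5.27 = 1.59981… → 1.600

1.600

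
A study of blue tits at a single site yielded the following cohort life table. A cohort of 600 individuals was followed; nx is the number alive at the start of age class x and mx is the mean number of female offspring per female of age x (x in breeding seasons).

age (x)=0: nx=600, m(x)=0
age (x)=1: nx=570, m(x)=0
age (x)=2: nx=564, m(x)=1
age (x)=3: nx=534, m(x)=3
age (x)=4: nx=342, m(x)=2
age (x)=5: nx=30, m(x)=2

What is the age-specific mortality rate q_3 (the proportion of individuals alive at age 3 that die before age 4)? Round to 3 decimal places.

lx = nx/n0 = nx/600: 1, 0.95, 0.94, 0.89, 0.57, 0.05
q_3 = (l_3 − l_4) / l_3 = (0.89 − 0.57) / 0.89
     = 0.32 / 0.89 = 0.359551… → 0.360

0.360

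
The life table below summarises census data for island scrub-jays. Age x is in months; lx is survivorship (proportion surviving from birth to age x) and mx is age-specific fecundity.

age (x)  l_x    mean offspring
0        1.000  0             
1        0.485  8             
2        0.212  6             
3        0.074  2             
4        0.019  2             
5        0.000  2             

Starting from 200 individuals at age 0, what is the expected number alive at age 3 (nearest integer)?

Expected survivors = N0 · l_3 = 200 × 0.074 = 14.8 → 15

15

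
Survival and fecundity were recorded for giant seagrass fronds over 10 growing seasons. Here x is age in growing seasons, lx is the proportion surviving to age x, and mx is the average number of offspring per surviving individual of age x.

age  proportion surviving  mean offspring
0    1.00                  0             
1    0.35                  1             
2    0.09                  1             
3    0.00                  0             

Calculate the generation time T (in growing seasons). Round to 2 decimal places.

lx·mx: 0, 0.35, 0.09, 0 → R0 = 0.44
x·lx·mx: 0, 0.35, 0.18, 0 → Σ = 0.53
T = 0.53 / 0.44 = 1.204545… → 1.20

1.20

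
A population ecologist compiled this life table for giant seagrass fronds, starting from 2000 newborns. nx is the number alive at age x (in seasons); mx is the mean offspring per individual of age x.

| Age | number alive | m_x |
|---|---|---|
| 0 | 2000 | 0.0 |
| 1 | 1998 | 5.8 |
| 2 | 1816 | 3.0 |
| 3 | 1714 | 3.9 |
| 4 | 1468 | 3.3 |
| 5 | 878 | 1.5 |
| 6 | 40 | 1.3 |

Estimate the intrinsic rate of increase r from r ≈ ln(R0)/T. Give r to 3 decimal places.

lx = nx/n0 = nx/2000: 1, 0.999, 0.908, 0.857, 0.734, 0.439, 0.02
R0 = Σ lx·mx = 0 + 5.7942 + 2.724 + 3.3423 + 2.4222 + 0.6585 + 0.026 = 14.9672
Σ x·lx·mx = 34.4064; T = 34.4064/14.9672 = 2.29879…
r ≈ ln(R0)/T = ln(14.9672)/2.29879… = 1.17708… → 1.177

1.177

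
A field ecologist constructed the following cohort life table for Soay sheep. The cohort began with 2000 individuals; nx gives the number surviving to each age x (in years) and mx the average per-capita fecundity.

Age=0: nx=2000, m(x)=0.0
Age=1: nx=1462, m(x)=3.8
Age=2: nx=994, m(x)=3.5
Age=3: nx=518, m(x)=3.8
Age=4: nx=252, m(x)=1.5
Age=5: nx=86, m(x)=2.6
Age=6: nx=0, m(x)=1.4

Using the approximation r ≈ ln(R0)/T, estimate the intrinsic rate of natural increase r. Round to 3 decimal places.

lx = nx/n0 = nx/2000: 1, 0.731, 0.497, 0.259, 0.126, 0.043, 0
R0 = Σ lx·mx = 0 + 2.7778 + 1.7395 + 0.9842 + 0.189 + 0.1118 + 0 = 5.8023
Σ x·lx·mx = 10.5244; T = 10.5244/5.8023 = 1.81383…
r ≈ ln(R0)/T = ln(5.8023)/1.81383… = 0.96936… → 0.969

0.969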